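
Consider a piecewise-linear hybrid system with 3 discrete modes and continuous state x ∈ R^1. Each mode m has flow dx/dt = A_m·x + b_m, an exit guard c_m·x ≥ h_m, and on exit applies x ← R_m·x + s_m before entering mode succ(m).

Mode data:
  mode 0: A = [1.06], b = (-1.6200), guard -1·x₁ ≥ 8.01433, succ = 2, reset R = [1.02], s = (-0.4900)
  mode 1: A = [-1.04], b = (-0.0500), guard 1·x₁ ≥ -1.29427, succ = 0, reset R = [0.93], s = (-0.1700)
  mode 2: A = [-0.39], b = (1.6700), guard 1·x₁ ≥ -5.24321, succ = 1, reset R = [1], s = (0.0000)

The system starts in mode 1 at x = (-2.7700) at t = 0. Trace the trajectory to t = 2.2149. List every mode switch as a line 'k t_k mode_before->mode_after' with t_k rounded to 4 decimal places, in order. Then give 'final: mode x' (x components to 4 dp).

Mode 1: guard c·x = -1.2943 hit at Δt = 0.7512 (t = 0.7512), x⁻ = (-1.2943) → reset → x⁺ = (-1.3737), jump to mode 0
Mode 0: guard c·x = 8.0143 hit at Δt = 1.1230 (t = 1.8742), x⁻ = (-8.0143) → reset → x⁺ = (-8.6646), jump to mode 2
Mode 2: flow for 0.3407 to horizon, guard not reached → x = (-7.0537)

1 0.7512 1->0
2 1.8742 0->2
final: 2 -7.0537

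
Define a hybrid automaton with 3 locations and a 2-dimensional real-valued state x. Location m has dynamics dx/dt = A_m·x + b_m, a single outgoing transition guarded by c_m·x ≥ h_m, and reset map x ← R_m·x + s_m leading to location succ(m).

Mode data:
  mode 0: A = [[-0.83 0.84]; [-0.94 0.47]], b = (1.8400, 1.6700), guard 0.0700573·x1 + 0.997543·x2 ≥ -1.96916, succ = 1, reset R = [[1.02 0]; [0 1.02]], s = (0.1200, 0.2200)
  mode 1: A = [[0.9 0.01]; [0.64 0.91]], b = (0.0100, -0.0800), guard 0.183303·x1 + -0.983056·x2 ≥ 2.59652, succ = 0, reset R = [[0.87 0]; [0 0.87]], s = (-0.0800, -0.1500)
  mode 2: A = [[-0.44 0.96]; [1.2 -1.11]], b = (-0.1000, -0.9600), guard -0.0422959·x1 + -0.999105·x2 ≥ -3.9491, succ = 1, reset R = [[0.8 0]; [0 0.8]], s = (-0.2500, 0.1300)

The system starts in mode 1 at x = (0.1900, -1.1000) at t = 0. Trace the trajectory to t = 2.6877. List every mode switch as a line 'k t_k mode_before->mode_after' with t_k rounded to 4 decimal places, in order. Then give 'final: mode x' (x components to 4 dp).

Mode 1: guard c·x = 2.5965 hit at Δt = 0.9958 (t = 0.9958), x⁻ = (0.4554, -2.5564) → reset → x⁺ = (0.3162, -2.3740), jump to mode 0
Mode 0: guard c·x = -1.9692 hit at Δt = 0.8781 (t = 1.8739), x⁻ = (0.1581, -1.9851) → reset → x⁺ = (0.2812, -1.8048), jump to mode 1
Mode 1: guard c·x = 2.5965 hit at Δt = 0.4154 (t = 2.2893), x⁻ = (0.4030, -2.5661) → reset → x⁺ = (0.2706, -2.3825), jump to mode 0
Mode 0: flow for 0.3984 to horizon, guard not reached → x = (0.1612, -2.2281)

1 0.9958 1->0
2 1.8739 0->1
3 2.2893 1->0
final: 0 0.1612 -2.2281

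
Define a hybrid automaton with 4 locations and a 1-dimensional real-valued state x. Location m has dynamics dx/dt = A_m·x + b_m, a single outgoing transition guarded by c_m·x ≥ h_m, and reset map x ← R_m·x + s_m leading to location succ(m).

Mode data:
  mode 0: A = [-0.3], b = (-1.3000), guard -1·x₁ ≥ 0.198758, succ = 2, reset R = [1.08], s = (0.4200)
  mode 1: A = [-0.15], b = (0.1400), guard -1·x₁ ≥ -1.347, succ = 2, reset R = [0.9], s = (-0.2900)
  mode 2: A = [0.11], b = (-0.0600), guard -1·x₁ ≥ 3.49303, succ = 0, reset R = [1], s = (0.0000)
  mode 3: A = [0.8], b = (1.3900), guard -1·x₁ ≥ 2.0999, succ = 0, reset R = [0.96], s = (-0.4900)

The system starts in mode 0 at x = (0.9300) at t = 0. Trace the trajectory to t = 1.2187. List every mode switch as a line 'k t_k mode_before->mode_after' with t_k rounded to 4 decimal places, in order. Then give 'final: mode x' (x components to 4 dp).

Mode 0: guard c·x = 0.1988 hit at Δt = 0.8046 (t = 0.8046), x⁻ = (-0.1988) → reset → x⁺ = (0.2053), jump to mode 2
Mode 2: flow for 0.4141 to horizon, guard not reached → x = (0.1895)

1 0.8046 0->2
final: 2 0.1895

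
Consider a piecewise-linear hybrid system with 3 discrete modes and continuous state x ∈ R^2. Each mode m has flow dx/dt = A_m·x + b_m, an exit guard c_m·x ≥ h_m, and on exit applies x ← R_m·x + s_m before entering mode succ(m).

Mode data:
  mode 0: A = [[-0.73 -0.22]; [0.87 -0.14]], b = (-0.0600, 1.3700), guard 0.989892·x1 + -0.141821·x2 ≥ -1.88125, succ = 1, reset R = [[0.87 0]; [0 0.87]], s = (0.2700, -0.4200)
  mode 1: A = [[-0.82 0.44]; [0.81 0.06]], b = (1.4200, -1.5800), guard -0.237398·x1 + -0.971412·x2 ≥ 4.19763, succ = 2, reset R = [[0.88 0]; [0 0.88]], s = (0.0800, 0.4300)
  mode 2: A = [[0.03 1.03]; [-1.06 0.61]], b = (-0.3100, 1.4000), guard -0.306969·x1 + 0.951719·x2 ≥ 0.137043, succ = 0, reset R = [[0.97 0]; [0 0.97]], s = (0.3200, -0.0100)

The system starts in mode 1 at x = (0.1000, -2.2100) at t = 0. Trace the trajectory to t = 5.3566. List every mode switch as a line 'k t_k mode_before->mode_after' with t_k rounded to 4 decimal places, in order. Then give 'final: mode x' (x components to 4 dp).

1 1.2545 1->2
2 2.4450 2->0
3 3.0104 0->1
4 3.9527 1->2
5 4.9615 2->0
final: 0 -2.2395 -1.2690

Mode 1: guard c·x = 4.1976 hit at Δt = 1.2545 (t = 1.2545), x⁻ = (-0.0284, -4.3142) → reset → x⁺ = (0.0550, -3.3665), jump to mode 2
Mode 2: guard c·x = 0.1370 hit at Δt = 1.1905 (t = 2.4450), x⁻ = (-3.7979, -1.0810) → reset → x⁺ = (-3.3640, -1.0586), jump to mode 0
Mode 0: guard c·x = -1.8813 hit at Δt = 0.5654 (t = 3.0104), x⁻ = (-2.1164, -1.5072) → reset → x⁺ = (-1.5713, -1.7313), jump to mode 1
Mode 1: guard c·x = 4.1976 hit at Δt = 0.9423 (t = 3.9527), x⁻ = (-0.6992, -4.1503) → reset → x⁺ = (-0.5353, -3.2223), jump to mode 2
Mode 2: guard c·x = 0.1370 hit at Δt = 1.0088 (t = 4.9615), x⁻ = (-3.5018, -0.9855) → reset → x⁺ = (-3.0767, -0.9659), jump to mode 0
Mode 0: flow for 0.3951 to horizon, guard not reached → x = (-2.2395, -1.2690)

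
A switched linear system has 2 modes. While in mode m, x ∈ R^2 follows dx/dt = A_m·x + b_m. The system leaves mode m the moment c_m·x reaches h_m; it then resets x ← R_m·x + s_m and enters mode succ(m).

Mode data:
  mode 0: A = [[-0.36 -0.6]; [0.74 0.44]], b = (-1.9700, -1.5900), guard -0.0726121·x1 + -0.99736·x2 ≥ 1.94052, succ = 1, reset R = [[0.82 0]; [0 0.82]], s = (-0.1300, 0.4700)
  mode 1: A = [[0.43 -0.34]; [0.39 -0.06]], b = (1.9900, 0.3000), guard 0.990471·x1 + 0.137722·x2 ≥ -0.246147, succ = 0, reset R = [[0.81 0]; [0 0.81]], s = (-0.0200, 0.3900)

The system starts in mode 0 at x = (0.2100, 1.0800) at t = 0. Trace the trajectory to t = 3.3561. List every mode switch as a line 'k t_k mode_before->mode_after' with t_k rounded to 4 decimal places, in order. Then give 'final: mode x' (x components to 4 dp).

Mode 0: guard c·x = 1.9405 hit at Δt = 1.2262 (t = 1.2262), x⁻ = (-1.6977, -1.8221) → reset → x⁺ = (-1.5221, -1.0241), jump to mode 1
Mode 1: guard c·x = -0.2461 hit at Δt = 0.7138 (t = 1.9400), x⁻ = (-0.1092, -1.0022) → reset → x⁺ = (-0.1084, -0.4217), jump to mode 0
Mode 0: guard c·x = 1.9405 hit at Δt = 0.5997 (t = 2.5397), x⁻ = (-0.7862, -1.8884) → reset → x⁺ = (-0.7747, -1.0785), jump to mode 1
Mode 1: guard c·x = -0.2461 hit at Δt = 0.3097 (t = 2.8495), x⁻ = (-0.1067, -1.0200) → reset → x⁺ = (-0.1064, -0.4362), jump to mode 0
Mode 0: flow for 0.5066 to horizon, guard not reached → x = (-0.7200, -1.6330)

1 1.2262 0->1
2 1.9400 1->0
3 2.5397 0->1
4 2.8495 1->0
final: 0 -0.7200 -1.6330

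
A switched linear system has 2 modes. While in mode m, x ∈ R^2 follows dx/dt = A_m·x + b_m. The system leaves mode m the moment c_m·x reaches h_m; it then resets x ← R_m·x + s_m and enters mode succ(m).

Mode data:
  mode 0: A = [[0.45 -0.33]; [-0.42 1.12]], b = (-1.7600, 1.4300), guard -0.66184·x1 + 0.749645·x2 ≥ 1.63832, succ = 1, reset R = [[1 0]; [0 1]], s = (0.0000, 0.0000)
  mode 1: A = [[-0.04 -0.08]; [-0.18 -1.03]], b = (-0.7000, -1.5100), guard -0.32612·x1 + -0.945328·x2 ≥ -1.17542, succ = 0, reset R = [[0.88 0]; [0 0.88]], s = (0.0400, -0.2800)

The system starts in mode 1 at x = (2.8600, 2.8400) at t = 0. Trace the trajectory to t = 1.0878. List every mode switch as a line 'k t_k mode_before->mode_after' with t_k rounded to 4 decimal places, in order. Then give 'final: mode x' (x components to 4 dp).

Mode 1: guard c·x = -1.1754 hit at Δt = 0.6720 (t = 0.6720), x⁻ = (2.2400, 0.4706) → reset → x⁺ = (2.0112, 0.1342), jump to mode 0
Mode 0: flow for 0.4158 to horizon, guard not reached → x = (1.5719, 0.5662)

1 0.6720 1->0
final: 0 1.5719 0.5662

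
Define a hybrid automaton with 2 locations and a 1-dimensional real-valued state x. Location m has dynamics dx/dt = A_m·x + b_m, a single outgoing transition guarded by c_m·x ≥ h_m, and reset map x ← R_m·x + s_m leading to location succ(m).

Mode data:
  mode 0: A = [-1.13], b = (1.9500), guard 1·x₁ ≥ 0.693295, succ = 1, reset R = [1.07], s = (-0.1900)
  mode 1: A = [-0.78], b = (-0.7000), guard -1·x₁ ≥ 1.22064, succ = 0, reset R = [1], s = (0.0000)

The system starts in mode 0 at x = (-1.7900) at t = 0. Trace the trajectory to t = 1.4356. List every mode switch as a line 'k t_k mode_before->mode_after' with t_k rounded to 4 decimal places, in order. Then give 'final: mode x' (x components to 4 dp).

Mode 0: guard c·x = 0.6933 hit at Δt = 1.0844 (t = 1.0844), x⁻ = (0.6933) → reset → x⁺ = (0.5518), jump to mode 1
Mode 1: flow for 0.3512 to horizon, guard not reached → x = (0.2046)

1 1.0844 0->1
final: 1 0.2046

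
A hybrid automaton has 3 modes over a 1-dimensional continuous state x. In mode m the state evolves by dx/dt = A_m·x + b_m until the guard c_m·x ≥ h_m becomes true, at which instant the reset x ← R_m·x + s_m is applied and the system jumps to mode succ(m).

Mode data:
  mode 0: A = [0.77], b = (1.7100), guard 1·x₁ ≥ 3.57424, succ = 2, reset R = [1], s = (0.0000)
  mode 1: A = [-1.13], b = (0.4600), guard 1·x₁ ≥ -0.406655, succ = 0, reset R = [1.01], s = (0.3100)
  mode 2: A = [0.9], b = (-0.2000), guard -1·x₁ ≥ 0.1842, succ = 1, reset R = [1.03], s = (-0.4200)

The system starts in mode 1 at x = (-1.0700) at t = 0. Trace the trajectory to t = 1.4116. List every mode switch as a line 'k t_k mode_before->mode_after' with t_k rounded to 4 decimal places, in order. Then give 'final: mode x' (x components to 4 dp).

Mode 1: guard c·x = -0.4067 hit at Δt = 0.5276 (t = 0.5276), x⁻ = (-0.4067) → reset → x⁺ = (-0.1007), jump to mode 0
Mode 0: flow for 0.8840 to horizon, guard not reached → x = (1.9668)

1 0.5276 1->0
final: 0 1.9668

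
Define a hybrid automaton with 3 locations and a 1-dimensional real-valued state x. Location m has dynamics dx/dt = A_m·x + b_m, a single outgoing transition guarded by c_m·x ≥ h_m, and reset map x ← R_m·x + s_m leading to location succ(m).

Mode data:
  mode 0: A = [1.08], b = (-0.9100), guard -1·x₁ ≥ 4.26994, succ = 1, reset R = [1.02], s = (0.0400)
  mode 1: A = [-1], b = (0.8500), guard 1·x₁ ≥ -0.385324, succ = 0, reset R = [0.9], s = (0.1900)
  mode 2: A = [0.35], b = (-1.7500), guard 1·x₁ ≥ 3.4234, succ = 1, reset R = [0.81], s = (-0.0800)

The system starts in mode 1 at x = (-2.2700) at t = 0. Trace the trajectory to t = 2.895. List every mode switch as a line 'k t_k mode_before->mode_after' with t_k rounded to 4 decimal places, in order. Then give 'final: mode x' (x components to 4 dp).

Mode 1: guard c·x = -0.3853 hit at Δt = 0.9265 (t = 0.9265), x⁻ = (-0.3853) → reset → x⁺ = (-0.1568), jump to mode 0
Mode 0: guard c·x = 4.2699 hit at Δt = 1.5114 (t = 2.4379), x⁻ = (-4.2699) → reset → x⁺ = (-4.3153), jump to mode 1
Mode 1: flow for 0.4571 to horizon, guard not reached → x = (-2.4203)

1 0.9265 1->0
2 2.4379 0->1
final: 1 -2.4203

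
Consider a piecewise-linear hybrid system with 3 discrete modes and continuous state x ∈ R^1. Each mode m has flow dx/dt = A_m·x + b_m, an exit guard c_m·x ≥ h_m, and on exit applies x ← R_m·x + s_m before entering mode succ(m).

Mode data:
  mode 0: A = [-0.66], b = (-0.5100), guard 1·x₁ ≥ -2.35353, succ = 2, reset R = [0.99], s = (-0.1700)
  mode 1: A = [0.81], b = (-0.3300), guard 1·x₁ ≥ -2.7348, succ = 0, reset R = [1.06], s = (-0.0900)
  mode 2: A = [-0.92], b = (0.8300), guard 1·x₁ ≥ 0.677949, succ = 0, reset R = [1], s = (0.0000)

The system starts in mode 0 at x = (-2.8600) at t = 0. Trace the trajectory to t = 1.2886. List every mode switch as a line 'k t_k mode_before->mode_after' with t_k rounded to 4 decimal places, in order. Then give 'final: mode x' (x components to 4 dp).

1 0.4211 0->2
final: 2 -0.6294

Mode 0: guard c·x = -2.3535 hit at Δt = 0.4211 (t = 0.4211), x⁻ = (-2.3535) → reset → x⁺ = (-2.5000), jump to mode 2
Mode 2: flow for 0.8675 to horizon, guard not reached → x = (-0.6294)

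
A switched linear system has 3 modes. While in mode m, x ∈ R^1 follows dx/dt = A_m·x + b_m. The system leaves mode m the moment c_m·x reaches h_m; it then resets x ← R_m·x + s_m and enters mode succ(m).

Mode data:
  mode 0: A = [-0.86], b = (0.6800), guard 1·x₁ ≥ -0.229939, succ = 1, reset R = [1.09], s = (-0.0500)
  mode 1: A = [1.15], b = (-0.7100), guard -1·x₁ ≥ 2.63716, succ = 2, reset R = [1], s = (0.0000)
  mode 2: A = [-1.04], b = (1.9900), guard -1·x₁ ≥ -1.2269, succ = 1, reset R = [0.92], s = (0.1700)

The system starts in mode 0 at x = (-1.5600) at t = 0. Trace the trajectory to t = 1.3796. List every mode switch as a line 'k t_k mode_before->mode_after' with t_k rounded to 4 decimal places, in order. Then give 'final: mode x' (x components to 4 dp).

Mode 0: guard c·x = -0.2299 hit at Δt = 0.9701 (t = 0.9701), x⁻ = (-0.2299) → reset → x⁺ = (-0.3006), jump to mode 1
Mode 1: flow for 0.4095 to horizon, guard not reached → x = (-0.8528)

1 0.9701 0->1
final: 1 -0.8528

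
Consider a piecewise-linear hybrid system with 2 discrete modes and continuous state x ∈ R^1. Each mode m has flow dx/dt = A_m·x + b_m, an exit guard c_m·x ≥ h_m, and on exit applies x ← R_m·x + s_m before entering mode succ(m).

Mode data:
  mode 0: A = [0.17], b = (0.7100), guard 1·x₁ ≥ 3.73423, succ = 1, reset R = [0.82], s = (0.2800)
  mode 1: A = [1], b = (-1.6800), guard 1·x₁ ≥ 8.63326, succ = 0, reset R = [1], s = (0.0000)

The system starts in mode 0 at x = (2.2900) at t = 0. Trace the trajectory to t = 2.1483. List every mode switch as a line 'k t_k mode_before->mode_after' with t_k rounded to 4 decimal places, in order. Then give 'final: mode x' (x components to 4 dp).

Mode 0: guard c·x = 3.7342 hit at Δt = 1.1858 (t = 1.1858), x⁻ = (3.7342) → reset → x⁺ = (3.3421), jump to mode 1
Mode 1: flow for 0.9625 to horizon, guard not reached → x = (6.0317)

1 1.1858 0->1
final: 1 6.0317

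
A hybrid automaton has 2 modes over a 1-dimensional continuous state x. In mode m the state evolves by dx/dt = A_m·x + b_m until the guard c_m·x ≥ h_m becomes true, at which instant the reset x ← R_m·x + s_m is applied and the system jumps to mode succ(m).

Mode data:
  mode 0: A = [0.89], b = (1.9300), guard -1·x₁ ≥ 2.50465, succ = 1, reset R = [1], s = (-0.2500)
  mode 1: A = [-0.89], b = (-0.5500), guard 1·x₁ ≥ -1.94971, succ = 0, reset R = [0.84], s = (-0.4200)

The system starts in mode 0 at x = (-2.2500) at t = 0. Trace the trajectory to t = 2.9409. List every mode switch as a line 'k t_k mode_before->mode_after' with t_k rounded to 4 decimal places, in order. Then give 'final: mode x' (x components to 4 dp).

Mode 0: guard c·x = 2.5046 hit at Δt = 1.5925 (t = 1.5925), x⁻ = (-2.5046) → reset → x⁺ = (-2.7546), jump to mode 1
Mode 1: guard c·x = -1.9497 hit at Δt = 0.5312 (t = 2.1237), x⁻ = (-1.9497) → reset → x⁺ = (-2.0578), jump to mode 0
Mode 0: flow for 0.8172 to horizon, guard not reached → x = (-1.9393)

1 1.5925 0->1
2 2.1237 1->0
final: 0 -1.9393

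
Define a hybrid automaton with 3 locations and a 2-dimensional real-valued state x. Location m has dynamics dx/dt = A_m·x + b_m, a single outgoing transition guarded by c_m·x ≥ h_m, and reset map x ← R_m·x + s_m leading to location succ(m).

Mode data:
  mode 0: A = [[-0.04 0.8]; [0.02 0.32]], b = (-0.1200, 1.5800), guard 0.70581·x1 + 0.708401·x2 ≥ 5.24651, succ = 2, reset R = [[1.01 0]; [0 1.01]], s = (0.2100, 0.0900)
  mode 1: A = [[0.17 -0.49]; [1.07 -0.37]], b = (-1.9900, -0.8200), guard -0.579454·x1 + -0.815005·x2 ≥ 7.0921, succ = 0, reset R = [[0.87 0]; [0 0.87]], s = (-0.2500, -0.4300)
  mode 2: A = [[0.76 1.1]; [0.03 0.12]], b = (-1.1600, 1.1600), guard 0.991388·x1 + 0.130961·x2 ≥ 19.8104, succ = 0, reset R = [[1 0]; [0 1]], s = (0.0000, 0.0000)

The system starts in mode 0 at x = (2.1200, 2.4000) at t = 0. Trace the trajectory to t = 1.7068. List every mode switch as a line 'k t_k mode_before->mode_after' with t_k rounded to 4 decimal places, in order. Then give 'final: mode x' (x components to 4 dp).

Mode 0: guard c·x = 5.2465 hit at Δt = 0.5875 (t = 0.5875), x⁻ = (3.4661, 3.9527) → reset → x⁺ = (3.7107, 4.0823), jump to mode 2
Mode 2: flow for 1.1193 to horizon, guard not reached → x = (16.3635, 6.3743)

1 0.5875 0->2
final: 2 16.3635 6.3743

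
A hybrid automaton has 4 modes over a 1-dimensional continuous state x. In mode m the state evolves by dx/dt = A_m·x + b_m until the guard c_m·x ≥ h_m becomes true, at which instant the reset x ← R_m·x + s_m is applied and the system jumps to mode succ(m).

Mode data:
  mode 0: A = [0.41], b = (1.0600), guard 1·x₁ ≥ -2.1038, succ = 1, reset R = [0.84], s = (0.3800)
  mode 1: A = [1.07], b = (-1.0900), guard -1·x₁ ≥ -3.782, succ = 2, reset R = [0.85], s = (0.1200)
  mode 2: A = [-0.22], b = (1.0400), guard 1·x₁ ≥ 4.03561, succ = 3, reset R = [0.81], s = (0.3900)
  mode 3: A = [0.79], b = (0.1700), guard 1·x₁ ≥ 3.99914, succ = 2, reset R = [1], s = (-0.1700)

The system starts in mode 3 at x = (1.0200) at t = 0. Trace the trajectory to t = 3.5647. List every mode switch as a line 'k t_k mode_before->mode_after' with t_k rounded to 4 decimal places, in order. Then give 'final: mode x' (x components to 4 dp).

Mode 3: guard c·x = 3.9991 hit at Δt = 1.5535 (t = 1.5535), x⁻ = (3.9991) → reset → x⁺ = (3.8291), jump to mode 2
Mode 2: guard c·x = 4.0356 hit at Δt = 1.1874 (t = 2.7409), x⁻ = (4.0356) → reset → x⁺ = (3.6588), jump to mode 3
Mode 3: guard c·x = 3.9991 hit at Δt = 0.1066 (t = 2.8474), x⁻ = (3.9991) → reset → x⁺ = (3.8291), jump to mode 2
Mode 2: flow for 0.7173 to horizon, guard not reached → x = (3.9602)

1 1.5535 3->2
2 2.7409 2->3
3 2.8474 3->2
final: 2 3.9602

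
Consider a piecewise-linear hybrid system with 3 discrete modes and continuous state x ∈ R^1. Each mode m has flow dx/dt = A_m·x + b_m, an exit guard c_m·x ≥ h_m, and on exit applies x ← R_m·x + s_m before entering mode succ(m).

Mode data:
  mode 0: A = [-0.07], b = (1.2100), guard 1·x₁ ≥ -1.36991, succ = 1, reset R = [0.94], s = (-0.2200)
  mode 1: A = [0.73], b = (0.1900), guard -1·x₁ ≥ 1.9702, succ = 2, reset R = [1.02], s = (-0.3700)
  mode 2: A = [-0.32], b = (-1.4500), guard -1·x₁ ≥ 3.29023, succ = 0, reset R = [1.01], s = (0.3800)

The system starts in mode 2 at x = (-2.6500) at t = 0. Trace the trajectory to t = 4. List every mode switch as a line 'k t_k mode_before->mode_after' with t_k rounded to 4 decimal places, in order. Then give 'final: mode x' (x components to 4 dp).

1 1.3000 2->0
2 2.4566 0->1
3 2.8886 1->2
final: 2 -3.0235

Mode 2: guard c·x = 3.2902 hit at Δt = 1.3000 (t = 1.3000), x⁻ = (-3.2902) → reset → x⁺ = (-2.9431), jump to mode 0
Mode 0: guard c·x = -1.3699 hit at Δt = 1.1566 (t = 2.4566), x⁻ = (-1.3699) → reset → x⁺ = (-1.5077), jump to mode 1
Mode 1: guard c·x = 1.9702 hit at Δt = 0.4320 (t = 2.8886), x⁻ = (-1.9702) → reset → x⁺ = (-2.3796), jump to mode 2
Mode 2: flow for 1.1114 to horizon, guard not reached → x = (-3.0235)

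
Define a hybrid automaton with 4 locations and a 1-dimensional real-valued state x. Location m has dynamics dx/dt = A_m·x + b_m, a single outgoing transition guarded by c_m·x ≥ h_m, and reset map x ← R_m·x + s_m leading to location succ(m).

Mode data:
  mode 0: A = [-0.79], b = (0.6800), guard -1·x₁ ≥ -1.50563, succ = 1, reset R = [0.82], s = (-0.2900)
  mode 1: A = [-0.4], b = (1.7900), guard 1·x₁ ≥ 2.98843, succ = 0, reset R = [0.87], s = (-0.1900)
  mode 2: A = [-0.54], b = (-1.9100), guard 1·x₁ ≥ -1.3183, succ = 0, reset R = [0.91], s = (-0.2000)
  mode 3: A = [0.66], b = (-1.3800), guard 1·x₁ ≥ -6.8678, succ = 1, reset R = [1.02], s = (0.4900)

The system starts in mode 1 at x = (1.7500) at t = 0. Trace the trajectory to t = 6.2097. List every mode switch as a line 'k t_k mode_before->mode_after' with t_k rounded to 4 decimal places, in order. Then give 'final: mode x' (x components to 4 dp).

1 1.5150 1->0
2 2.6244 0->1
3 4.7867 1->0
4 5.8961 0->1
final: 1 1.3608

Mode 1: guard c·x = 2.9884 hit at Δt = 1.5150 (t = 1.5150), x⁻ = (2.9884) → reset → x⁺ = (2.4099), jump to mode 0
Mode 0: guard c·x = -1.5056 hit at Δt = 1.1094 (t = 2.6244), x⁻ = (1.5056) → reset → x⁺ = (0.9446), jump to mode 1
Mode 1: guard c·x = 2.9884 hit at Δt = 2.1623 (t = 4.7867), x⁻ = (2.9884) → reset → x⁺ = (2.4099), jump to mode 0
Mode 0: guard c·x = -1.5056 hit at Δt = 1.1094 (t = 5.8961), x⁻ = (1.5056) → reset → x⁺ = (0.9446), jump to mode 1
Mode 1: flow for 0.3136 to horizon, guard not reached → x = (1.3608)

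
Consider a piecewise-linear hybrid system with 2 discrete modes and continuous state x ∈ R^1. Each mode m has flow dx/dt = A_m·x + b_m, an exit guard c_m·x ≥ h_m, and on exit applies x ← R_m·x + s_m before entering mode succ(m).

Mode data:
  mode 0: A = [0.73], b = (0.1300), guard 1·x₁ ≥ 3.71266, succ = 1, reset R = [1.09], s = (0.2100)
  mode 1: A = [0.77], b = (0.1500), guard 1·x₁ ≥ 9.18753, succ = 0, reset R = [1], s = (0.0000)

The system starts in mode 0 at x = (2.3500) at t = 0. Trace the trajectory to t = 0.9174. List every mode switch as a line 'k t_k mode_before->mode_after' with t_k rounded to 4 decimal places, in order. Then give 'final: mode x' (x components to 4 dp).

Mode 0: guard c·x = 3.7127 hit at Δt = 0.5906 (t = 0.5906), x⁻ = (3.7127) → reset → x⁺ = (4.2568), jump to mode 1
Mode 1: flow for 0.3268 to horizon, guard not reached → x = (5.5305)

1 0.5906 0->1
final: 1 5.5305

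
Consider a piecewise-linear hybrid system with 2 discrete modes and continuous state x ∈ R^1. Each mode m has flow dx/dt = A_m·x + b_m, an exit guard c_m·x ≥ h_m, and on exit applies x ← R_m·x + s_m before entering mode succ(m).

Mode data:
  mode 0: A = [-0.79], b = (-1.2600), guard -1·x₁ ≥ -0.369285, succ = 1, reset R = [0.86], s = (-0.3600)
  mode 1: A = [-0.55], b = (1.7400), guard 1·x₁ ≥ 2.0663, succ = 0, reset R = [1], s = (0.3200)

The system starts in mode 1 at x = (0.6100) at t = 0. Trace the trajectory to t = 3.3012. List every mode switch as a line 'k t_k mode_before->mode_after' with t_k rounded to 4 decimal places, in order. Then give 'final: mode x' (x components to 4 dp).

1 1.5357 1->0
2 2.4300 0->1
final: 1 1.1781

Mode 1: guard c·x = 2.0663 hit at Δt = 1.5357 (t = 1.5357), x⁻ = (2.0663) → reset → x⁺ = (2.3863), jump to mode 0
Mode 0: guard c·x = -0.3693 hit at Δt = 0.8943 (t = 2.4300), x⁻ = (0.3693) → reset → x⁺ = (-0.0424), jump to mode 1
Mode 1: flow for 0.8712 to horizon, guard not reached → x = (1.1781)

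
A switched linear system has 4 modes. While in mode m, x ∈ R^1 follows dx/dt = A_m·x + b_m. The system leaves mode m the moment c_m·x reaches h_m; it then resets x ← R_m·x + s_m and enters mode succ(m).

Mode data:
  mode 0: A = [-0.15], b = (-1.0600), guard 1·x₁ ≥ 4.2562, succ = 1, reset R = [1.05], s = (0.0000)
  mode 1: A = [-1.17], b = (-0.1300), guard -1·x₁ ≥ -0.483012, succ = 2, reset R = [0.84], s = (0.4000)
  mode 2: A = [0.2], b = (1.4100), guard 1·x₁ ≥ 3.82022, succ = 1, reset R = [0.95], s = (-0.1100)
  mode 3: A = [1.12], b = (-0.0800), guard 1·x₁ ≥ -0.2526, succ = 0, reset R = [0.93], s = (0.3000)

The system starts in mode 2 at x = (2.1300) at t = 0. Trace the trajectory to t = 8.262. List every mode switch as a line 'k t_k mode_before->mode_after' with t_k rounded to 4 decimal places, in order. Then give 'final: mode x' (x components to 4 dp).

Mode 2: guard c·x = 3.8202 hit at Δt = 0.8450 (t = 0.8450), x⁻ = (3.8202) → reset → x⁺ = (3.5192), jump to mode 1
Mode 1: guard c·x = -0.4830 hit at Δt = 1.5470 (t = 2.3920), x⁻ = (0.4830) → reset → x⁺ = (0.8057), jump to mode 2
Mode 2: guard c·x = 3.8202 hit at Δt = 1.6239 (t = 4.0159), x⁻ = (3.8202) → reset → x⁺ = (3.5192), jump to mode 1
Mode 1: guard c·x = -0.4830 hit at Δt = 1.5470 (t = 5.5629), x⁻ = (0.4830) → reset → x⁺ = (0.8057), jump to mode 2
Mode 2: guard c·x = 3.8202 hit at Δt = 1.6239 (t = 7.1868), x⁻ = (3.8202) → reset → x⁺ = (3.5192), jump to mode 1
Mode 1: flow for 1.0752 to horizon, guard not reached → x = (0.9208)

1 0.8450 2->1
2 2.3920 1->2
3 4.0159 2->1
4 5.5629 1->2
5 7.1868 2->1
final: 1 0.9208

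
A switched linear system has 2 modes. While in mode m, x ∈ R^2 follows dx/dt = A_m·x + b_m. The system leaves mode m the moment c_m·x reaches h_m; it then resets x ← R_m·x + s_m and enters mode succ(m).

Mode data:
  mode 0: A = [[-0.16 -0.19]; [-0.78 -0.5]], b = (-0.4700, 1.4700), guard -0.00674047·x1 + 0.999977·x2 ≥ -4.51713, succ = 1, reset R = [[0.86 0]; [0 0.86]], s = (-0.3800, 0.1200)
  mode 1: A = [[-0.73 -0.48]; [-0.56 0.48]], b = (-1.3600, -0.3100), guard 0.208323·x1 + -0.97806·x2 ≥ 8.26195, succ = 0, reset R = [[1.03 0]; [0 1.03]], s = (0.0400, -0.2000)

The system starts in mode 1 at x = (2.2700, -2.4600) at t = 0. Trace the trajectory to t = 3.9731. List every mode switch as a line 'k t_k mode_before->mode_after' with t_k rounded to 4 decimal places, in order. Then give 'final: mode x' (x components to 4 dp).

Mode 1: guard c·x = 8.2620 hit at Δt = 1.5326 (t = 1.5326), x⁻ = (1.8984, -8.0429) → reset → x⁺ = (1.9954, -8.4842), jump to mode 0
Mode 0: guard c·x = -4.5171 hit at Δt = 1.4472 (t = 2.9798), x⁻ = (2.4820, -4.5005) → reset → x⁺ = (1.7545, -3.7504), jump to mode 1
Mode 1: flow for 0.9933 to horizon, guard not reached → x = (1.8403, -7.6104)

1 1.5326 1->0
2 2.9798 0->1
final: 1 1.8403 -7.6104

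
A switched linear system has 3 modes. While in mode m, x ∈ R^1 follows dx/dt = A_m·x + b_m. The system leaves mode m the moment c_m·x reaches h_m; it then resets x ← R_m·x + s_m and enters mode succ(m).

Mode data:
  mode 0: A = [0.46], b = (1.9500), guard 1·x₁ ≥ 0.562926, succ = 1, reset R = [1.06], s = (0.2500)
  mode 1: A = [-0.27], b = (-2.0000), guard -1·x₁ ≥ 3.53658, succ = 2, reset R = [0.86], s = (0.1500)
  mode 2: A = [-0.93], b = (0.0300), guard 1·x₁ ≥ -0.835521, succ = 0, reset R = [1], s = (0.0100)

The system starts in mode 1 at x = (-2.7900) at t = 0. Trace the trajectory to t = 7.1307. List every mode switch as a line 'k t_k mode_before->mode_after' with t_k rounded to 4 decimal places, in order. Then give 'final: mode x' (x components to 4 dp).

Mode 1: guard c·x = 3.5366 hit at Δt = 0.6532 (t = 0.6532), x⁻ = (-3.5366) → reset → x⁺ = (-2.8915), jump to mode 2
Mode 2: guard c·x = -0.8355 hit at Δt = 1.3061 (t = 1.9593), x⁻ = (-0.8355) → reset → x⁺ = (-0.8255), jump to mode 0
Mode 0: guard c·x = 0.5629 hit at Δt = 0.7419 (t = 2.7012), x⁻ = (0.5629) → reset → x⁺ = (0.8467), jump to mode 1
Mode 1: guard c·x = 3.5366 hit at Δt = 2.8046 (t = 5.5058), x⁻ = (-3.5366) → reset → x⁺ = (-2.8915), jump to mode 2
Mode 2: guard c·x = -0.8355 hit at Δt = 1.3061 (t = 6.8119), x⁻ = (-0.8355) → reset → x⁺ = (-0.8255), jump to mode 0
Mode 0: flow for 0.3188 to horizon, guard not reached → x = (-0.2864)

1 0.6532 1->2
2 1.9593 2->0
3 2.7012 0->1
4 5.5058 1->2
5 6.8119 2->0
final: 0 -0.2864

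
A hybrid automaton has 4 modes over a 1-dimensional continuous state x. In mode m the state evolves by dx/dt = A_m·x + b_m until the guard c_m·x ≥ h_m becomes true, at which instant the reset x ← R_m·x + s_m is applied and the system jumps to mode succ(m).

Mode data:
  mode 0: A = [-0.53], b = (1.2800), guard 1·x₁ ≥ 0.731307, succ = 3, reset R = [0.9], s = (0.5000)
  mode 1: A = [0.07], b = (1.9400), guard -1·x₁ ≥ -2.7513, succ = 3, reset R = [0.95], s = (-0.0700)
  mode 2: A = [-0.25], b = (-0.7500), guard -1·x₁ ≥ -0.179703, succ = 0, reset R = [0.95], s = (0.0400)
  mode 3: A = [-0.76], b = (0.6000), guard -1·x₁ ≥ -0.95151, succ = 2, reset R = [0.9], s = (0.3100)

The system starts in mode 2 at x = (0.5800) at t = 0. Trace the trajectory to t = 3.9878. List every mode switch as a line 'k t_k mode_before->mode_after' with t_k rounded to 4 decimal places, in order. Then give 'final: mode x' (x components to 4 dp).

1 0.4743 2->0
2 0.9826 0->3
3 2.0644 3->2
4 3.1454 2->0
5 3.6537 0->3
final: 3 1.0755

Mode 2: guard c·x = -0.1797 hit at Δt = 0.4743 (t = 0.4743), x⁻ = (0.1797) → reset → x⁺ = (0.2107), jump to mode 0
Mode 0: guard c·x = 0.7313 hit at Δt = 0.5083 (t = 0.9826), x⁻ = (0.7313) → reset → x⁺ = (1.1582), jump to mode 3
Mode 3: guard c·x = -0.9515 hit at Δt = 1.0818 (t = 2.0644), x⁻ = (0.9515) → reset → x⁺ = (1.1664), jump to mode 2
Mode 2: guard c·x = -0.1797 hit at Δt = 1.0810 (t = 3.1454), x⁻ = (0.1797) → reset → x⁺ = (0.2107), jump to mode 0
Mode 0: guard c·x = 0.7313 hit at Δt = 0.5083 (t = 3.6537), x⁻ = (0.7313) → reset → x⁺ = (1.1582), jump to mode 3
Mode 3: flow for 0.3341 to horizon, guard not reached → x = (1.0755)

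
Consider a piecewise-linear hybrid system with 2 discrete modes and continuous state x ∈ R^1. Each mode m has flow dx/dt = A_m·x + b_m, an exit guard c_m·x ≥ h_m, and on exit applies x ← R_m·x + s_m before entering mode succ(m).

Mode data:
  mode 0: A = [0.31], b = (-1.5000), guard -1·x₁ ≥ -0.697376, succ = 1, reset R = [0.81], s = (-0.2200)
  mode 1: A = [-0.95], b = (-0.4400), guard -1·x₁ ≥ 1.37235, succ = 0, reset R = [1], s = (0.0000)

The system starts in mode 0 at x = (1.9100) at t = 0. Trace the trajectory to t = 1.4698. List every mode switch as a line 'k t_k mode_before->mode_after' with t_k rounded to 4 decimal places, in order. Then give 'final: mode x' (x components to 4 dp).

Mode 0: guard c·x = -0.6974 hit at Δt = 1.1176 (t = 1.1176), x⁻ = (0.6974) → reset → x⁺ = (0.3449), jump to mode 1
Mode 1: flow for 0.3522 to horizon, guard not reached → x = (0.1151)

1 1.1176 0->1
final: 1 0.1151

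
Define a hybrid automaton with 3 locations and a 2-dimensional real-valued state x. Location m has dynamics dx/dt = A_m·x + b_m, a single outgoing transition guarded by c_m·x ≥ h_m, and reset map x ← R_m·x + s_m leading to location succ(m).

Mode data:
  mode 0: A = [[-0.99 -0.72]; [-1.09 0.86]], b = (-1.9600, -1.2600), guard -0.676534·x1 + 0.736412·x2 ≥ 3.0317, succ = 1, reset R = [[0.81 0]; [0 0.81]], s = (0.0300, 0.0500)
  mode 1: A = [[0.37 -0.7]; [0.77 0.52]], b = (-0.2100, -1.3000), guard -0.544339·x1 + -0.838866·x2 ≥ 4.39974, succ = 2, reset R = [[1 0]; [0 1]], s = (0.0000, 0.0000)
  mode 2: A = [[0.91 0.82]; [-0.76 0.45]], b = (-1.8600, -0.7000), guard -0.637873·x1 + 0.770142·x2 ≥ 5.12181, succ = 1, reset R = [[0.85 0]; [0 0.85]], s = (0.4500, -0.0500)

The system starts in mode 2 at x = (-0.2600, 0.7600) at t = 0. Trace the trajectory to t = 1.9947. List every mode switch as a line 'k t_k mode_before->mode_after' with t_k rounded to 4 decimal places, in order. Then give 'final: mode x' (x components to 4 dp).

Mode 2: guard c·x = 5.1218 hit at Δt = 1.5739 (t = 1.5739), x⁻ = (-4.3301, 3.0640) → reset → x⁺ = (-3.2306, 2.5544), jump to mode 1
Mode 1: flow for 0.4208 to horizon, guard not reached → x = (-4.4889, 1.1717)

1 1.5739 2->1
final: 1 -4.4889 1.1717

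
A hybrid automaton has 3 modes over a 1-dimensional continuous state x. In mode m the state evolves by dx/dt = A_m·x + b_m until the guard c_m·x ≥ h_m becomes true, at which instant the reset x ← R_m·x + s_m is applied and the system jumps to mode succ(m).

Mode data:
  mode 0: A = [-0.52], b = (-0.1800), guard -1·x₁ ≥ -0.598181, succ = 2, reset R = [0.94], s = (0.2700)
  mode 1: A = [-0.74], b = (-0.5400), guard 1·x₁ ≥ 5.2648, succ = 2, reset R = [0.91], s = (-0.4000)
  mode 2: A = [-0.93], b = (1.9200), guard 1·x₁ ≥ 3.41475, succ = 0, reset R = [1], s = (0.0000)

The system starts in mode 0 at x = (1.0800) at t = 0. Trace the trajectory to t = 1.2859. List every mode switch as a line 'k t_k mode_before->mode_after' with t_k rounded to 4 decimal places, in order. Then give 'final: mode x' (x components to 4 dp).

1 0.7928 0->2
final: 2 1.2855

Mode 0: guard c·x = -0.5982 hit at Δt = 0.7928 (t = 0.7928), x⁻ = (0.5982) → reset → x⁺ = (0.8323), jump to mode 2
Mode 2: flow for 0.4931 to horizon, guard not reached → x = (1.2855)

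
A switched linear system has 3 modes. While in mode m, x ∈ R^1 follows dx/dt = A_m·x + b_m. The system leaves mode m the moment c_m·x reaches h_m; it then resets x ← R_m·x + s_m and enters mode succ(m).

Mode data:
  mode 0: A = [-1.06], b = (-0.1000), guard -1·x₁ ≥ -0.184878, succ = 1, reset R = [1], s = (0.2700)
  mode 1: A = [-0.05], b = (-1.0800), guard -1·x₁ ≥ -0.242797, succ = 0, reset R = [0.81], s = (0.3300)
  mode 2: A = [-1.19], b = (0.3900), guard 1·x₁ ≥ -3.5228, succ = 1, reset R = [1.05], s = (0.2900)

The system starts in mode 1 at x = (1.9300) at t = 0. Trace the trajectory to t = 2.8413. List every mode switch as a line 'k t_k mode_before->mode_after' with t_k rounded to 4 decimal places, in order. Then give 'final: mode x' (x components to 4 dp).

Mode 1: guard c·x = -0.2428 hit at Δt = 1.4881 (t = 1.4881), x⁻ = (0.2428) → reset → x⁺ = (0.5267), jump to mode 0
Mode 0: guard c·x = -0.1849 hit at Δt = 0.7541 (t = 2.2422), x⁻ = (0.1849) → reset → x⁺ = (0.4549), jump to mode 1
Mode 1: guard c·x = -0.2428 hit at Δt = 0.1933 (t = 2.4355), x⁻ = (0.2428) → reset → x⁺ = (0.5267), jump to mode 0
Mode 0: flow for 0.4058 to horizon, guard not reached → x = (0.3096)

1 1.4881 1->0
2 2.2422 0->1
3 2.4355 1->0
final: 0 0.3096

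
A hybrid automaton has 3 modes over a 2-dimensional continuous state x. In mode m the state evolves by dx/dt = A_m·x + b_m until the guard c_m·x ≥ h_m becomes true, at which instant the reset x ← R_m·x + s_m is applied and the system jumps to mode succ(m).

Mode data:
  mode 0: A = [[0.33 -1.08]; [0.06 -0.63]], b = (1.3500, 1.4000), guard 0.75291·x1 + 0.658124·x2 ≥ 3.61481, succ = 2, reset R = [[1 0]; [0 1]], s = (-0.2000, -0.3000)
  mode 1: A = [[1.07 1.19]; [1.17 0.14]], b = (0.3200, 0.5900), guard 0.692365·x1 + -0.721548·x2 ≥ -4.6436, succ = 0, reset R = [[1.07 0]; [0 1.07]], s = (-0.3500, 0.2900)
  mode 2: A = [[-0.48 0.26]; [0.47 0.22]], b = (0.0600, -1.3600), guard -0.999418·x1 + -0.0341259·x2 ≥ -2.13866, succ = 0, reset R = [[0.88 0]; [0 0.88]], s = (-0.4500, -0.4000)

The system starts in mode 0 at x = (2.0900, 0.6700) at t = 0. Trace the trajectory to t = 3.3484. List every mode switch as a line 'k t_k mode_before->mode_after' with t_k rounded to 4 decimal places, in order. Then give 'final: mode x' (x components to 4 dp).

Mode 0: guard c·x = 3.6148 hit at Δt = 1.3332 (t = 1.3332), x⁻ = (3.3091, 1.7069) → reset → x⁺ = (3.1091, 1.4069), jump to mode 2
Mode 2: guard c·x = -2.1387 hit at Δt = 1.3751 (t = 2.7083), x⁻ = (2.0835, 1.6514) → reset → x⁺ = (1.3835, 1.0532), jump to mode 0
Mode 0: flow for 0.6401 to horizon, guard not reached → x = (1.6874, 1.4907)

1 1.3332 0->2
2 2.7083 2->0
final: 0 1.6874 1.4907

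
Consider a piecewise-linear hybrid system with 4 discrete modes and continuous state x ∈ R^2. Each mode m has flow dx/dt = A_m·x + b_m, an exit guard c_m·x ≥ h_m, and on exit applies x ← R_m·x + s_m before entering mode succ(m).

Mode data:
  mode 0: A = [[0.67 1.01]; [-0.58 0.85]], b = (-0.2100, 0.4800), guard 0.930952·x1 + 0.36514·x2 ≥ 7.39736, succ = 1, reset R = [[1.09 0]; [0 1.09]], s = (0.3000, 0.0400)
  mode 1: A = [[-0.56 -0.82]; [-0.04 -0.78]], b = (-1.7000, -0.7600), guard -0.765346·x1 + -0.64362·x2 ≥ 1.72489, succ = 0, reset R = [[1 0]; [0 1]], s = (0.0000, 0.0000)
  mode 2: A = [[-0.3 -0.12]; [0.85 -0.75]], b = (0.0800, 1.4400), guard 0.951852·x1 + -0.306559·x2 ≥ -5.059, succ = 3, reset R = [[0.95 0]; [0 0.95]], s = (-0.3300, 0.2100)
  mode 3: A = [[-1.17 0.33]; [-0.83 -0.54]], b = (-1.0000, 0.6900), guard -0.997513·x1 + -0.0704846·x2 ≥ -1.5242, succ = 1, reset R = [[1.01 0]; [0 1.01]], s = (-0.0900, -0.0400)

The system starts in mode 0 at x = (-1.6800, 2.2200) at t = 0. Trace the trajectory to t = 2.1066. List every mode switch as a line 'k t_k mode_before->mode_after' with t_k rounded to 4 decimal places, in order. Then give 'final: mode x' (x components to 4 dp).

1 1.2915 0->1
final: 1 -0.7069 4.0369

Mode 0: guard c·x = 7.3974 hit at Δt = 1.2915 (t = 1.2915), x⁻ = (4.8787, 7.8204) → reset → x⁺ = (5.6178, 8.5642), jump to mode 1
Mode 1: flow for 0.8151 to horizon, guard not reached → x = (-0.7069, 4.0369)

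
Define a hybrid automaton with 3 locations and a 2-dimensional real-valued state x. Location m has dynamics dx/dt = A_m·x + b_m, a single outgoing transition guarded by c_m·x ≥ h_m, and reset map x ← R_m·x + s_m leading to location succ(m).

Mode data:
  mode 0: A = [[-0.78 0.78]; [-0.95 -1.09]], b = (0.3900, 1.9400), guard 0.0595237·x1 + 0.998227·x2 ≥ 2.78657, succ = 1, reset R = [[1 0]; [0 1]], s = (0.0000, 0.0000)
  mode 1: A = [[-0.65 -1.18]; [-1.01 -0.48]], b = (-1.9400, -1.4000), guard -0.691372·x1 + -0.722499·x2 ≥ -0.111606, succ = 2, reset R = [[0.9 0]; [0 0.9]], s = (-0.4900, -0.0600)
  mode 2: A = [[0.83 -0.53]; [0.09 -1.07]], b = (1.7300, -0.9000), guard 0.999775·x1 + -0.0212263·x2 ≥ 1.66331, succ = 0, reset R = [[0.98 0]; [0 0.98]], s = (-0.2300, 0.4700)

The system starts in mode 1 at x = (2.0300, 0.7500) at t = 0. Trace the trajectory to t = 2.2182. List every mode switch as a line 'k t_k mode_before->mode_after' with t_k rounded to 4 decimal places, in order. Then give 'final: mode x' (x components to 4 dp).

1 0.4698 1->2
2 1.0184 2->0
final: 0 1.0340 0.5605

Mode 1: guard c·x = -0.1116 hit at Δt = 0.4698 (t = 0.4698), x⁻ = (0.7073, -0.5224) → reset → x⁺ = (0.1466, -0.5301), jump to mode 2
Mode 2: guard c·x = 1.6633 hit at Δt = 0.5486 (t = 1.0184), x⁻ = (1.6502, -0.6341) → reset → x⁺ = (1.3872, -0.1515), jump to mode 0
Mode 0: flow for 1.1998 to horizon, guard not reached → x = (1.0340, 0.5605)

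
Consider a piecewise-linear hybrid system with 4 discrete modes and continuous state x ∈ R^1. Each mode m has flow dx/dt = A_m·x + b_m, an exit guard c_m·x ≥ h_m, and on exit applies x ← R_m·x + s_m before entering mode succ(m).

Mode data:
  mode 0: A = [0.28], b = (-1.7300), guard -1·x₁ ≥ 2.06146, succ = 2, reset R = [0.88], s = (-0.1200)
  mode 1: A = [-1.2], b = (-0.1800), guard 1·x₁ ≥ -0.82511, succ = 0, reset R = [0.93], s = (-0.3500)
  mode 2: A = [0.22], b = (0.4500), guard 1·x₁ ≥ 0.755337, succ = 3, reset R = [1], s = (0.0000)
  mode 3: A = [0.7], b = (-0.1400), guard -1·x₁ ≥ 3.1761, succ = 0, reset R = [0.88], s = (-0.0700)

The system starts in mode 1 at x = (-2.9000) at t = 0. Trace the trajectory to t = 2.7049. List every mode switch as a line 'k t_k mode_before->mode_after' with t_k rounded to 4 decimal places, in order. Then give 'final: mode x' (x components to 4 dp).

1 1.1704 1->0
2 1.6050 0->2
final: 2 -1.9036

Mode 1: guard c·x = -0.8251 hit at Δt = 1.1704 (t = 1.1704), x⁻ = (-0.8251) → reset → x⁺ = (-1.1174), jump to mode 0
Mode 0: guard c·x = 2.0615 hit at Δt = 0.4346 (t = 1.6050), x⁻ = (-2.0615) → reset → x⁺ = (-1.9341), jump to mode 2
Mode 2: flow for 1.0999 to horizon, guard not reached → x = (-1.9036)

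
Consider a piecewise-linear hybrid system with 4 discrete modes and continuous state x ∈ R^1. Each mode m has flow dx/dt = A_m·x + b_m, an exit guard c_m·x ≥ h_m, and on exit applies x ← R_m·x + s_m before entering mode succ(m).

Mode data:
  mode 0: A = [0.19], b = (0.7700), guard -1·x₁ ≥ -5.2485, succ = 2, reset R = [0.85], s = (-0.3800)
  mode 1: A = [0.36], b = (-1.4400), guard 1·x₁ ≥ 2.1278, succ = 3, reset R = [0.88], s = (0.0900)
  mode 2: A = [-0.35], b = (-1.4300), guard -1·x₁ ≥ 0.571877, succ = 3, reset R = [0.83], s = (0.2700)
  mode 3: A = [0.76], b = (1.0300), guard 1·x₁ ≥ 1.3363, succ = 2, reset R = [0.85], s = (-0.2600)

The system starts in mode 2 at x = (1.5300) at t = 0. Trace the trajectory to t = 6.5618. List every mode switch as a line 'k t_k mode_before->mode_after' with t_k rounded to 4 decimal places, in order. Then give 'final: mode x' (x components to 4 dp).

1 1.3396 2->3
2 2.4578 3->2
3 3.4436 2->3
4 4.5618 3->2
5 5.5475 2->3
final: 3 1.1319

Mode 2: guard c·x = 0.5719 hit at Δt = 1.3396 (t = 1.3396), x⁻ = (-0.5719) → reset → x⁺ = (-0.2047), jump to mode 3
Mode 3: guard c·x = 1.3363 hit at Δt = 1.1182 (t = 2.4578), x⁻ = (1.3363) → reset → x⁺ = (0.8759), jump to mode 2
Mode 2: guard c·x = 0.5719 hit at Δt = 0.9858 (t = 3.4436), x⁻ = (-0.5719) → reset → x⁺ = (-0.2047), jump to mode 3
Mode 3: guard c·x = 1.3363 hit at Δt = 1.1182 (t = 4.5618), x⁻ = (1.3363) → reset → x⁺ = (0.8759), jump to mode 2
Mode 2: guard c·x = 0.5719 hit at Δt = 0.9858 (t = 5.5475), x⁻ = (-0.5719) → reset → x⁺ = (-0.2047), jump to mode 3
Mode 3: flow for 1.0143 to horizon, guard not reached → x = (1.1319)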